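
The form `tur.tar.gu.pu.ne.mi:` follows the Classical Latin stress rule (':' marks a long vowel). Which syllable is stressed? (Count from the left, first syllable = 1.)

Classical Latin: stress the penult if heavy (long vowel or closed), else the antepenult.
Weights: 4 pu L, 5 ne L, 6 mi: H.
The penult (syllable 5, ne) is light, so stress falls on the antepenult (syllable 4, pu).
Stress on syllable 4: tur.tar.gu.ˈpu.ne.mi:.

4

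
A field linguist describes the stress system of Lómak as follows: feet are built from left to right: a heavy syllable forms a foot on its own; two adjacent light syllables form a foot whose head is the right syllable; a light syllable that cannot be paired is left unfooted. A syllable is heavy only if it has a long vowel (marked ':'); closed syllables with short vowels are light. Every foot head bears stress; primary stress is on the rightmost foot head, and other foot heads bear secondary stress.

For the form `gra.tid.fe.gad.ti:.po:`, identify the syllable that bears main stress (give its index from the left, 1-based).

Weights: 1 gra L, 2 tid L, 3 fe L, 4 gad L, 5 ti: H, 6 po: H.
Parse left to right (heavy = foot alone; LL = one foot; stranded L unfooted): (gra.ˈtid) (fe.ˈgad) (ˈti:) (ˈpo:).
Foot heads: 2, 4, 5, 6.
Primary stress on the rightmost head = syllable 6.
Primary stress: syllable 6 → gra.tid.fe.gad.ti:.ˈpo:.

6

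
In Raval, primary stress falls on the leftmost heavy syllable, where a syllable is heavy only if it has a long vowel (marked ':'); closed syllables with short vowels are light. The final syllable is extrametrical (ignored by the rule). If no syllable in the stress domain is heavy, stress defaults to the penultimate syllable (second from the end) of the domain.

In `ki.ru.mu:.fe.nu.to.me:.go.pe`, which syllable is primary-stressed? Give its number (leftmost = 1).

The final syllable (9, pe) is extrametrical; the stress domain is syllables 1–8.
Weights: 1 ki L, 2 ru L, 3 mu: H, 4 fe L, 5 nu L, 6 to L, 7 me: H, 8 go L.
Heavy syllables in the domain: 3, 7. The leftmost is syllable 3 (mu:).
Primary stress: syllable 3 → ki.ru.ˈmu:.fe.nu.to.me:.go.pe.

3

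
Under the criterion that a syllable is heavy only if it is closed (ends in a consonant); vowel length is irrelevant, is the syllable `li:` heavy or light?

light

`li:`: long vowel, open (no coda). Open (no coda) → light.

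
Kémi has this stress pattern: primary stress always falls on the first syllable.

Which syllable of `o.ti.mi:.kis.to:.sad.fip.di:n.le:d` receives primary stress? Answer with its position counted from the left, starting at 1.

1

The word has 9 syllables; the first syllable is syllable 1 (o).
Primary stress: syllable 1 → ˈo.ti.mi:.kis.to:.sad.fip.di:n.le:d.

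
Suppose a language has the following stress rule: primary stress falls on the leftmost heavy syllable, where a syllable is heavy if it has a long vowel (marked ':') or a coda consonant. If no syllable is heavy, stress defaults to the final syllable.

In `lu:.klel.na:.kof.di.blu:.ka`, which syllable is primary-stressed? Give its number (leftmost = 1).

Weights: 1 lu: H, 2 klel H, 3 na: H, 4 kof H, 5 di L, 6 blu: H, 7 ka L.
Heavy syllables in the domain: 1, 2, 3, 4, 6. The leftmost is syllable 1 (lu:).
Primary stress: syllable 1 → ˈlu:.klel.na:.kof.di.blu:.ka.

1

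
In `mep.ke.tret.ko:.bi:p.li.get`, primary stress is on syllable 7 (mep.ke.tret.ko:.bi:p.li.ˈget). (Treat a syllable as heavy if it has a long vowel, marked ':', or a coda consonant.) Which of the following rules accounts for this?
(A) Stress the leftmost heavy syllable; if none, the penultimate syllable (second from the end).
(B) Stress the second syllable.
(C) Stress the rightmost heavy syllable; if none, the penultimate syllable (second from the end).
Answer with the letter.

Rule A → syllable 1 (observed: 7).
Rule B → syllable 2 (observed: 7).
Rule C → syllable 7 ✓.

C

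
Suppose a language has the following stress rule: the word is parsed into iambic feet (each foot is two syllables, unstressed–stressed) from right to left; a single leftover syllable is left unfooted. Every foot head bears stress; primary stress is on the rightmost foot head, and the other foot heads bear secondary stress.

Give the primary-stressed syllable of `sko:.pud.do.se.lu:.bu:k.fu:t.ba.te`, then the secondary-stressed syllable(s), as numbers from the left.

primary 9, secondary 3, 5, 7

Parse right to left into iambic (σˈσ) feet: sko: (pud.ˈdo) (se.ˈlu:) (bu:k.ˈfu:t) (ba.ˈte). Syllable 1 is left unfooted.
Foot heads (stressed positions): 3, 5, 7, 9.
End Rule Rightmost: primary stress on the rightmost head = syllable 9.
Secondary stress on 3, 5, 7: sko:.pud.ˌdo.se.ˌlu:.bu:k.ˌfu:t.ba.ˈte.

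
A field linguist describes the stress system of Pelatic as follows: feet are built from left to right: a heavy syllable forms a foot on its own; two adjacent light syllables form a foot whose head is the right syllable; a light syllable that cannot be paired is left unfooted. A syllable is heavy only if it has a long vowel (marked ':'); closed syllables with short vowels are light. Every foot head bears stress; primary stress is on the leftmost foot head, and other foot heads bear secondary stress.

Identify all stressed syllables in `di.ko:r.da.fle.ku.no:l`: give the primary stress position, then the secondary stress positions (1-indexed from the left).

Weights: 1 di L, 2 ko:r H, 3 da L, 4 fle L, 5 ku L, 6 no:l H.
Parse left to right (heavy = foot alone; LL = one foot; stranded L unfooted): di (ˈko:r) (da.ˈfle) ku (ˈno:l).
Foot heads: 2, 4, 6.
Primary stress on the leftmost head = syllable 2.
Secondary stress on 4, 6: di.ˈko:r.da.ˌfle.ku.ˌno:l.

primary 2, secondary 4, 6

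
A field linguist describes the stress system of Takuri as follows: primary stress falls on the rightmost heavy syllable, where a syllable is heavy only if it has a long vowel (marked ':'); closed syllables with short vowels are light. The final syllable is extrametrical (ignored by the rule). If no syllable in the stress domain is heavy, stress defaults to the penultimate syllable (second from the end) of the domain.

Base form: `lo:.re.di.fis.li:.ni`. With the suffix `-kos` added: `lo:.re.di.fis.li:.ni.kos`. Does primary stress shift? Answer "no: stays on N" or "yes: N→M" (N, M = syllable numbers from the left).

Base `lo:.re.di.fis.li:.ni` (6 syllables):
  The final syllable (6, ni) is extrametrical; the stress domain is syllables 1–5.
  Weights: 1 lo: H, 2 re L, 3 di L, 4 fis L, 5 li: H.
  Heavy syllables in the domain: 1, 5. The rightmost is syllable 5 (li:).
  → primary stress on syllable 5.
Suffixed `lo:.re.di.fis.li:.ni.kos` (7 syllables):
  The final syllable (7, kos) is extrametrical; the stress domain is syllables 1–6.
  Weights: 1 lo: H, 2 re L, 3 di L, 4 fis L, 5 li: H, 6 ni L.
  Heavy syllables in the domain: 1, 5. The rightmost is syllable 5 (li:).
  → primary stress on syllable 5.

no: stays on 5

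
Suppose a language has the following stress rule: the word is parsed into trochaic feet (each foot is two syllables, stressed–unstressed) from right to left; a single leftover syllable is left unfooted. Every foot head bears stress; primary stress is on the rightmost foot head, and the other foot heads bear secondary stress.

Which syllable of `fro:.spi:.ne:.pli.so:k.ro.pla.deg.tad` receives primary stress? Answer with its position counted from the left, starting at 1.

8

Parse right to left into trochaic (ˈσσ) feet: fro: (ˈspi:.ne:) (ˈpli.so:k) (ˈro.pla) (ˈdeg.tad). Syllable 1 is left unfooted.
Foot heads (stressed positions): 2, 4, 6, 8.
End Rule Rightmost: primary stress on the rightmost head = syllable 8.
Primary stress: syllable 8 → fro:.spi:.ne:.pli.so:k.ro.pla.ˈdeg.tad.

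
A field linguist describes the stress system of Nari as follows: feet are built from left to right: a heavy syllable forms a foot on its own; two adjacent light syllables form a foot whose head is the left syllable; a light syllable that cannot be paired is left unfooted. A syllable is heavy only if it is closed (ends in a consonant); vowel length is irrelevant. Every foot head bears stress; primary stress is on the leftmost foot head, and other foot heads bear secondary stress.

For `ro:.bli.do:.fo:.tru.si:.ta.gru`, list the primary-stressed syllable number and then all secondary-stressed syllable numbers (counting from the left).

primary 1, secondary 3, 5, 7

Weights: 1 ro: L, 2 bli L, 3 do: L, 4 fo: L, 5 tru L, 6 si: L, 7 ta L, 8 gru L.
Parse left to right (heavy = foot alone; LL = one foot; stranded L unfooted): (ˈro:.bli) (ˈdo:.fo:) (ˈtru.si:) (ˈta.gru).
Foot heads: 1, 3, 5, 7.
Primary stress on the leftmost head = syllable 1.
Secondary stress on 3, 5, 7: ˈro:.bli.ˌdo:.fo:.ˌtru.si:.ˌta.gru.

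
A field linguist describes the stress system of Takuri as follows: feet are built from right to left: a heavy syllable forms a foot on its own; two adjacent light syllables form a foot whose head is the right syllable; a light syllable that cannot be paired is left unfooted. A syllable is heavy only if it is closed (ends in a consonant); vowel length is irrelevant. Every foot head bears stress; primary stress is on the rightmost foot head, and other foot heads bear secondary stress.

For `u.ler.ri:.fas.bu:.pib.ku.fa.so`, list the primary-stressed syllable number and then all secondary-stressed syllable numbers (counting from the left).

Weights: 1 u L, 2 ler H, 3 ri: L, 4 fas H, 5 bu: L, 6 pib H, 7 ku L, 8 fa L, 9 so L.
Parse right to left (heavy = foot alone; LL = one foot; stranded L unfooted): u (ˈler) ri: (ˈfas) bu: (ˈpib) ku (fa.ˈso).
Foot heads: 2, 4, 6, 9.
Primary stress on the rightmost head = syllable 9.
Secondary stress on 2, 4, 6: u.ˌler.ri:.ˌfas.bu:.ˌpib.ku.fa.ˈso.

primary 9, secondary 2, 4, 6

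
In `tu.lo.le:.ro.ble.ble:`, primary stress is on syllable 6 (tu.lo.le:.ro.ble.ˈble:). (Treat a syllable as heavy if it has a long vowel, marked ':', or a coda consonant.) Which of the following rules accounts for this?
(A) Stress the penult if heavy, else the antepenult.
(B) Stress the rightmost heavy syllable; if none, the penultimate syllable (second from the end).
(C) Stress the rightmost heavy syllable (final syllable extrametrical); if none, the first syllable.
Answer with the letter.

Rule A → syllable 4 (observed: 6).
Rule B → syllable 6 ✓.
Rule C → syllable 3 (observed: 6).

B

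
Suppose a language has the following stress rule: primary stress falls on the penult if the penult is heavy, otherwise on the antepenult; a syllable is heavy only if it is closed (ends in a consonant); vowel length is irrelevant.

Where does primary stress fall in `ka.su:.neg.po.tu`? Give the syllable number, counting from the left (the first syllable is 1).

Weights: 3 neg H, 4 po L, 5 tu L.
The penult (syllable 4, po) is light, so stress falls on the antepenult (syllable 3, neg).
Primary stress: syllable 3 → ka.su:.ˈneg.po.tu.

3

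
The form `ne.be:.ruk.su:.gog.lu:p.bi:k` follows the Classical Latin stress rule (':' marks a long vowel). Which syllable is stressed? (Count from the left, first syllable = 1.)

6

Classical Latin: stress the penult if heavy (long vowel or closed), else the antepenult.
Weights: 5 gog H, 6 lu:p H, 7 bi:k H.
The penult (syllable 6, lu:p) is heavy, so it takes stress.
Stress on syllable 6: ne.be:.ruk.su:.gog.ˈlu:p.bi:k.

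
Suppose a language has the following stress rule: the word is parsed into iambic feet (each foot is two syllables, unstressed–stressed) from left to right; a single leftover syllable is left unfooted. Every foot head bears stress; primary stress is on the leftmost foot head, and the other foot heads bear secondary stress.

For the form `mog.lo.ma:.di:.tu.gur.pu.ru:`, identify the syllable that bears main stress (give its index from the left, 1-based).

Parse left to right into iambic (σˈσ) feet: (mog.ˈlo) (ma:.ˈdi:) (tu.ˈgur) (pu.ˈru:).
Foot heads (stressed positions): 2, 4, 6, 8.
End Rule Leftmost: primary stress on the leftmost head = syllable 2.
Primary stress: syllable 2 → mog.ˈlo.ma:.di:.tu.gur.pu.ru:.

2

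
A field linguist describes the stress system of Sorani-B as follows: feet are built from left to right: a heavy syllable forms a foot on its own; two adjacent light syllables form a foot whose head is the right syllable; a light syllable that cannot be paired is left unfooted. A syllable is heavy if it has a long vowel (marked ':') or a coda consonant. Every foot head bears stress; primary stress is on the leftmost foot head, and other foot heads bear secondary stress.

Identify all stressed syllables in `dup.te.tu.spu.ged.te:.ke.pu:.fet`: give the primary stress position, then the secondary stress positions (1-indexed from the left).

primary 1, secondary 3, 5, 6, 8, 9

Weights: 1 dup H, 2 te L, 3 tu L, 4 spu L, 5 ged H, 6 te: H, 7 ke L, 8 pu: H, 9 fet H.
Parse left to right (heavy = foot alone; LL = one foot; stranded L unfooted): (ˈdup) (te.ˈtu) spu (ˈged) (ˈte:) ke (ˈpu:) (ˈfet).
Foot heads: 1, 3, 5, 6, 8, 9.
Primary stress on the leftmost head = syllable 1.
Secondary stress on 3, 5, 6, 8, 9: ˈdup.te.ˌtu.spu.ˌged.ˌte:.ke.ˌpu:.ˌfet.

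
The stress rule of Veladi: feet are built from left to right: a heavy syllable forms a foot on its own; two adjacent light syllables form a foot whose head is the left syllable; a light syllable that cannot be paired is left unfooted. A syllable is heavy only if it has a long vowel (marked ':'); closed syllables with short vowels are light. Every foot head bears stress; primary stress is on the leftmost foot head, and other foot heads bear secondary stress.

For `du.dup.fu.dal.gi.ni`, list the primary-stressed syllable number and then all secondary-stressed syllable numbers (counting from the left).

primary 1, secondary 3, 5

Weights: 1 du L, 2 dup L, 3 fu L, 4 dal L, 5 gi L, 6 ni L.
Parse left to right (heavy = foot alone; LL = one foot; stranded L unfooted): (ˈdu.dup) (ˈfu.dal) (ˈgi.ni).
Foot heads: 1, 3, 5.
Primary stress on the leftmost head = syllable 1.
Secondary stress on 3, 5: ˈdu.dup.ˌfu.dal.ˌgi.ni.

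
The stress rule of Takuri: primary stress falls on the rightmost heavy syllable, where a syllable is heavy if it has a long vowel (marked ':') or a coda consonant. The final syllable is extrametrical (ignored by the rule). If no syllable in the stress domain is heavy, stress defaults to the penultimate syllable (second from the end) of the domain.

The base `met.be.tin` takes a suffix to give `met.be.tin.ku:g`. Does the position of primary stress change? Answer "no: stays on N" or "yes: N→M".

Base `met.be.tin` (3 syllables):
  The final syllable (3, tin) is extrametrical; the stress domain is syllables 1–2.
  Weights: 1 met H, 2 be L.
  Heavy syllables in the domain: 1. The rightmost is syllable 1 (met).
  → primary stress on syllable 1.
Suffixed `met.be.tin.ku:g` (4 syllables):
  The final syllable (4, ku:g) is extrametrical; the stress domain is syllables 1–3.
  Weights: 1 met H, 2 be L, 3 tin H.
  Heavy syllables in the domain: 1, 3. The rightmost is syllable 3 (tin).
  → primary stress on syllable 3.

yes: 1→3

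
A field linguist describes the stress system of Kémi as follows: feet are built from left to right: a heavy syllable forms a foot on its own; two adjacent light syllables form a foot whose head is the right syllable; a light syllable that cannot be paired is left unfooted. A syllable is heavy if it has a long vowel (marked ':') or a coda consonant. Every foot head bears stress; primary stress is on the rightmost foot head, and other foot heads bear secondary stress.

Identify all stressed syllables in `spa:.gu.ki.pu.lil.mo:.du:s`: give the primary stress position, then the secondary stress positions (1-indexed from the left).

primary 7, secondary 1, 3, 5, 6

Weights: 1 spa: H, 2 gu L, 3 ki L, 4 pu L, 5 lil H, 6 mo: H, 7 du:s H.
Parse left to right (heavy = foot alone; LL = one foot; stranded L unfooted): (ˈspa:) (gu.ˈki) pu (ˈlil) (ˈmo:) (ˈdu:s).
Foot heads: 1, 3, 5, 6, 7.
Primary stress on the rightmost head = syllable 7.
Secondary stress on 1, 3, 5, 6: ˌspa:.gu.ˌki.pu.ˌlil.ˌmo:.ˈdu:s.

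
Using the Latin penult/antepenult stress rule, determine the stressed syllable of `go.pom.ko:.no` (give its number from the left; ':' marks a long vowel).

3

Classical Latin: stress the penult if heavy (long vowel or closed), else the antepenult.
Weights: 2 pom H, 3 ko: H, 4 no L.
The penult (syllable 3, ko:) is heavy, so it takes stress.
Stress on syllable 3: go.pom.ˈko:.no.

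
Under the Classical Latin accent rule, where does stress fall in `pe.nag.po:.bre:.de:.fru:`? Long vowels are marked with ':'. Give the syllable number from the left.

5

Classical Latin: stress the penult if heavy (long vowel or closed), else the antepenult.
Weights: 4 bre: H, 5 de: H, 6 fru: H.
The penult (syllable 5, de:) is heavy, so it takes stress.
Stress on syllable 5: pe.nag.po:.bre:.ˈde:.fru:.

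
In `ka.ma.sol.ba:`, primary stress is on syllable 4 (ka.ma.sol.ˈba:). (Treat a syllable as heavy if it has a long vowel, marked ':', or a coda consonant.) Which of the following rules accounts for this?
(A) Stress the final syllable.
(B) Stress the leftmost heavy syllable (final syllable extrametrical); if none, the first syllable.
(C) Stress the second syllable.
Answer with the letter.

Rule A → syllable 4 ✓.
Rule B → syllable 3 (observed: 4).
Rule C → syllable 2 (observed: 4).

A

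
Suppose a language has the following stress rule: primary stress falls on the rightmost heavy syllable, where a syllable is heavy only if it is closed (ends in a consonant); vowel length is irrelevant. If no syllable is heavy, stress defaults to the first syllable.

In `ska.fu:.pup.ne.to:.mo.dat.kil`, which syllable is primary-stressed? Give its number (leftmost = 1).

8

Weights: 1 ska L, 2 fu: L, 3 pup H, 4 ne L, 5 to: L, 6 mo L, 7 dat H, 8 kil H.
Heavy syllables in the domain: 3, 7, 8. The rightmost is syllable 8 (kil).
Primary stress: syllable 8 → ska.fu:.pup.ne.to:.mo.dat.ˈkil.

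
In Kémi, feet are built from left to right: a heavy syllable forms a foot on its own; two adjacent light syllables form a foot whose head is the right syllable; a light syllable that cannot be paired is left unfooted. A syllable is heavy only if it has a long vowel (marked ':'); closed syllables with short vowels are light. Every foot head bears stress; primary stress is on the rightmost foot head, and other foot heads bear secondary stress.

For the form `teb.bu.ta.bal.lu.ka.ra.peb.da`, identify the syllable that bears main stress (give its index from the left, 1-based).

Weights: 1 teb L, 2 bu L, 3 ta L, 4 bal L, 5 lu L, 6 ka L, 7 ra L, 8 peb L, 9 da L.
Parse left to right (heavy = foot alone; LL = one foot; stranded L unfooted): (teb.ˈbu) (ta.ˈbal) (lu.ˈka) (ra.ˈpeb) da.
Foot heads: 2, 4, 6, 8.
Primary stress on the rightmost head = syllable 8.
Primary stress: syllable 8 → teb.bu.ta.bal.lu.ka.ra.ˈpeb.da.

8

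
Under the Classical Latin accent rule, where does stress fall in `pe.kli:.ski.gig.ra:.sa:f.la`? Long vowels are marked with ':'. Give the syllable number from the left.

6

Classical Latin: stress the penult if heavy (long vowel or closed), else the antepenult.
Weights: 5 ra: H, 6 sa:f H, 7 la L.
The penult (syllable 6, sa:f) is heavy, so it takes stress.
Stress on syllable 6: pe.kli:.ski.gig.ra:.ˈsa:f.la.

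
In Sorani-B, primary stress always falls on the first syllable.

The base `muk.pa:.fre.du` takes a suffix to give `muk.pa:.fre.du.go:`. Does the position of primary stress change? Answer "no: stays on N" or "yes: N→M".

no: stays on 1

Base `muk.pa:.fre.du` (4 syllables):
  The word has 4 syllables; the first syllable is syllable 1 (muk).
  → primary stress on syllable 1.
Suffixed `muk.pa:.fre.du.go:` (5 syllables):
  The word has 5 syllables; the first syllable is syllable 1 (muk).
  → primary stress on syllable 1.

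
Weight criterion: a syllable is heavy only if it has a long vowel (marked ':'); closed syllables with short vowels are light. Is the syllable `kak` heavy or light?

light

`kak`: short vowel, closed (coda /k/). Short vowel → light.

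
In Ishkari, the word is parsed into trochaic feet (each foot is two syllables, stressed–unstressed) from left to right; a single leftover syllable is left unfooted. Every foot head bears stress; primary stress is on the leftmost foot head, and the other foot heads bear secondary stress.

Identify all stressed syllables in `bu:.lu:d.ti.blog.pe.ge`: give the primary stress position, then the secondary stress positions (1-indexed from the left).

primary 1, secondary 3, 5

Parse left to right into trochaic (ˈσσ) feet: (ˈbu:.lu:d) (ˈti.blog) (ˈpe.ge).
Foot heads (stressed positions): 1, 3, 5.
End Rule Leftmost: primary stress on the leftmost head = syllable 1.
Secondary stress on 3, 5: ˈbu:.lu:d.ˌti.blog.ˌpe.ge.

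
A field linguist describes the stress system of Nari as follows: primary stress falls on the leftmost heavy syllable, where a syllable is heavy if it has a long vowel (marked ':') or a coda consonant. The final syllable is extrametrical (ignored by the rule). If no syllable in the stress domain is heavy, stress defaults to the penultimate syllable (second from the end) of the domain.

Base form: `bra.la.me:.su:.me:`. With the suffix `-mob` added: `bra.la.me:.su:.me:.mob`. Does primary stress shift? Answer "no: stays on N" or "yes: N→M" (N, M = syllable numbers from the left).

Base `bra.la.me:.su:.me:` (5 syllables):
  The final syllable (5, me:) is extrametrical; the stress domain is syllables 1–4.
  Weights: 1 bra L, 2 la L, 3 me: H, 4 su: H.
  Heavy syllables in the domain: 3, 4. The leftmost is syllable 3 (me:).
  → primary stress on syllable 3.
Suffixed `bra.la.me:.su:.me:.mob` (6 syllables):
  The final syllable (6, mob) is extrametrical; the stress domain is syllables 1–5.
  Weights: 1 bra L, 2 la L, 3 me: H, 4 su: H, 5 me: H.
  Heavy syllables in the domain: 3, 4, 5. The leftmost is syllable 3 (me:).
  → primary stress on syllable 3.

no: stays on 3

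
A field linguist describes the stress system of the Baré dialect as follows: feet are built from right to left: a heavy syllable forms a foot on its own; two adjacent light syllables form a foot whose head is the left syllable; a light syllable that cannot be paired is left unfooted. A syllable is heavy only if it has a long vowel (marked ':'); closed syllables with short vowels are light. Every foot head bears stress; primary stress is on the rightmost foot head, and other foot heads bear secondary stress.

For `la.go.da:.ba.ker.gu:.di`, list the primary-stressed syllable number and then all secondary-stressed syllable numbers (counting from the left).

Weights: 1 la L, 2 go L, 3 da: H, 4 ba L, 5 ker L, 6 gu: H, 7 di L.
Parse right to left (heavy = foot alone; LL = one foot; stranded L unfooted): (ˈla.go) (ˈda:) (ˈba.ker) (ˈgu:) di.
Foot heads: 1, 3, 4, 6.
Primary stress on the rightmost head = syllable 6.
Secondary stress on 1, 3, 4: ˌla.go.ˌda:.ˌba.ker.ˈgu:.di.

primary 6, secondary 1, 3, 4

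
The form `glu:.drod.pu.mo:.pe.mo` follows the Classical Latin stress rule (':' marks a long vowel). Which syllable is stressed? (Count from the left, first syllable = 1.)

Classical Latin: stress the penult if heavy (long vowel or closed), else the antepenult.
Weights: 4 mo: H, 5 pe L, 6 mo L.
The penult (syllable 5, pe) is light, so stress falls on the antepenult (syllable 4, mo:).
Stress on syllable 4: glu:.drod.pu.ˈmo:.pe.mo.

4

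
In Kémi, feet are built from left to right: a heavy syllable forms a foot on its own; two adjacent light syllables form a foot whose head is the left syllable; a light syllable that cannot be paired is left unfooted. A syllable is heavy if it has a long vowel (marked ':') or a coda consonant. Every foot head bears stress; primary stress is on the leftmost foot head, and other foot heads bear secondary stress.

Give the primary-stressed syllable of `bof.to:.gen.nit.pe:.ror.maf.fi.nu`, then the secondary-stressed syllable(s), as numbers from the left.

Weights: 1 bof H, 2 to: H, 3 gen H, 4 nit H, 5 pe: H, 6 ror H, 7 maf H, 8 fi L, 9 nu L.
Parse left to right (heavy = foot alone; LL = one foot; stranded L unfooted): (ˈbof) (ˈto:) (ˈgen) (ˈnit) (ˈpe:) (ˈror) (ˈmaf) (ˈfi.nu).
Foot heads: 1, 2, 3, 4, 5, 6, 7, 8.
Primary stress on the leftmost head = syllable 1.
Secondary stress on 2, 3, 4, 5, 6, 7, 8: ˈbof.ˌto:.ˌgen.ˌnit.ˌpe:.ˌror.ˌmaf.ˌfi.nu.

primary 1, secondary 2, 3, 4, 5, 6, 7, 8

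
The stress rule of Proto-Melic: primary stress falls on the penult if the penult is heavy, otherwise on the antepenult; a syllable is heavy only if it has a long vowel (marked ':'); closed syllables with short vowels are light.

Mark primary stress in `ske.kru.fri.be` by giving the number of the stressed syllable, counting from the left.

Weights: 2 kru L, 3 fri L, 4 be L.
The penult (syllable 3, fri) is light, so stress falls on the antepenult (syllable 2, kru).
Primary stress: syllable 2 → ske.ˈkru.fri.be.

2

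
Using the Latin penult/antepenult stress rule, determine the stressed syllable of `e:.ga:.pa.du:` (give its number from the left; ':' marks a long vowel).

2

Classical Latin: stress the penult if heavy (long vowel or closed), else the antepenult.
Weights: 2 ga: H, 3 pa L, 4 du: H.
The penult (syllable 3, pa) is light, so stress falls on the antepenult (syllable 2, ga:).
Stress on syllable 2: e:.ˈga:.pa.du:.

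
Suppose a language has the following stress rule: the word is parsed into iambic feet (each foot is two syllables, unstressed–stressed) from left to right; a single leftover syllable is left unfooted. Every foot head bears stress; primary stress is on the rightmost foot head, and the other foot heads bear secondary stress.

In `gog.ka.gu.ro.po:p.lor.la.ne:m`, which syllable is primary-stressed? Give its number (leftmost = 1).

8

Parse left to right into iambic (σˈσ) feet: (gog.ˈka) (gu.ˈro) (po:p.ˈlor) (la.ˈne:m).
Foot heads (stressed positions): 2, 4, 6, 8.
End Rule Rightmost: primary stress on the rightmost head = syllable 8.
Primary stress: syllable 8 → gog.ka.gu.ro.po:p.lor.la.ˈne:m.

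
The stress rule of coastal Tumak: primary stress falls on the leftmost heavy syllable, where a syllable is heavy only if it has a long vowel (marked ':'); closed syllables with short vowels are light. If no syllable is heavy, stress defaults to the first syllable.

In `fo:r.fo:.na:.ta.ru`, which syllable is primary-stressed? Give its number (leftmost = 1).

Weights: 1 fo:r H, 2 fo: H, 3 na: H, 4 ta L, 5 ru L.
Heavy syllables in the domain: 1, 2, 3. The leftmost is syllable 1 (fo:r).
Primary stress: syllable 1 → ˈfo:r.fo:.na:.ta.ru.

1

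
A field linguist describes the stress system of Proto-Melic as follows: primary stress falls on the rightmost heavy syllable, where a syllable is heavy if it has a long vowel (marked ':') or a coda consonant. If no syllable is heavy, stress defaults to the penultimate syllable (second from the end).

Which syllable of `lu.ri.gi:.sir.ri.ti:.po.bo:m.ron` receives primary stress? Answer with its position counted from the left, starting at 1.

Weights: 1 lu L, 2 ri L, 3 gi: H, 4 sir H, 5 ri L, 6 ti: H, 7 po L, 8 bo:m H, 9 ron H.
Heavy syllables in the domain: 3, 4, 6, 8, 9. The rightmost is syllable 9 (ron).
Primary stress: syllable 9 → lu.ri.gi:.sir.ri.ti:.po.bo:m.ˈron.

9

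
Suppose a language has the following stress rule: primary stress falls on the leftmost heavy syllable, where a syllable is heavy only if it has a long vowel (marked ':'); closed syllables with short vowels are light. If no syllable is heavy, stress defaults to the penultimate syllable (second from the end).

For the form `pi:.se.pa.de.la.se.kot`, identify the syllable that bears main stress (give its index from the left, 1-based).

1

Weights: 1 pi: H, 2 se L, 3 pa L, 4 de L, 5 la L, 6 se L, 7 kot L.
Heavy syllables in the domain: 1. The leftmost is syllable 1 (pi:).
Primary stress: syllable 1 → ˈpi:.se.pa.de.la.se.kot.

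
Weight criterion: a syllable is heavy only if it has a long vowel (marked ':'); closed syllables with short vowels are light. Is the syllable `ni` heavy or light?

`ni`: short vowel, open (no coda). Short vowel → light.

light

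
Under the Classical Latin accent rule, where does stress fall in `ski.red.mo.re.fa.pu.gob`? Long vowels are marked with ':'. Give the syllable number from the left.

Classical Latin: stress the penult if heavy (long vowel or closed), else the antepenult.
Weights: 5 fa L, 6 pu L, 7 gob H.
The penult (syllable 6, pu) is light, so stress falls on the antepenult (syllable 5, fa).
Stress on syllable 5: ski.red.mo.re.ˈfa.pu.gob.

5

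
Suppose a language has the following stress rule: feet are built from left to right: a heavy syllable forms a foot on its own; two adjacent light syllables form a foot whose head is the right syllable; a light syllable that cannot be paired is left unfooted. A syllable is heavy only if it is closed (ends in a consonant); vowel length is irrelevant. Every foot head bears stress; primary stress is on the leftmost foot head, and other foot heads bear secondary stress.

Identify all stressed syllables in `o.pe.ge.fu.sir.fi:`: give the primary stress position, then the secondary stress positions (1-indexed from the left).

Weights: 1 o L, 2 pe L, 3 ge L, 4 fu L, 5 sir H, 6 fi: L.
Parse left to right (heavy = foot alone; LL = one foot; stranded L unfooted): (o.ˈpe) (ge.ˈfu) (ˈsir) fi:.
Foot heads: 2, 4, 5.
Primary stress on the leftmost head = syllable 2.
Secondary stress on 4, 5: o.ˈpe.ge.ˌfu.ˌsir.fi:.

primary 2, secondary 4, 5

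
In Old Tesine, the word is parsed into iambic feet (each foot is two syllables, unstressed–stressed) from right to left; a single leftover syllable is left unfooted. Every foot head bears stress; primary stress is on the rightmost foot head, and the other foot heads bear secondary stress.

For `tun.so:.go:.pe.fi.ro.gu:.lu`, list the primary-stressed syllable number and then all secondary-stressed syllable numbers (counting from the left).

Parse right to left into iambic (σˈσ) feet: (tun.ˈso:) (go:.ˈpe) (fi.ˈro) (gu:.ˈlu).
Foot heads (stressed positions): 2, 4, 6, 8.
End Rule Rightmost: primary stress on the rightmost head = syllable 8.
Secondary stress on 2, 4, 6: tun.ˌso:.go:.ˌpe.fi.ˌro.gu:.ˈlu.

primary 8, secondary 2, 4, 6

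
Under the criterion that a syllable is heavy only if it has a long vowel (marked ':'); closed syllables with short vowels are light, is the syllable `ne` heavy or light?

`ne`: short vowel, open (no coda). Short vowel → light.

light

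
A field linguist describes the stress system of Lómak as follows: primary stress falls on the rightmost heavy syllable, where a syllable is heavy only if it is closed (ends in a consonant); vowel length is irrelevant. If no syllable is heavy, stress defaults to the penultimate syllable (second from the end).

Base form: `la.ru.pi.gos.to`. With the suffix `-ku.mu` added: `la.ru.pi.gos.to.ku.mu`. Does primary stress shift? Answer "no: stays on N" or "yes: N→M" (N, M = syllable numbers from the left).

Base `la.ru.pi.gos.to` (5 syllables):
  Weights: 1 la L, 2 ru L, 3 pi L, 4 gos H, 5 to L.
  Heavy syllables in the domain: 4. The rightmost is syllable 4 (gos).
  → primary stress on syllable 4.
Suffixed `la.ru.pi.gos.to.ku.mu` (7 syllables):
  Weights: 1 la L, 2 ru L, 3 pi L, 4 gos H, 5 to L, 6 ku L, 7 mu L.
  Heavy syllables in the domain: 4. The rightmost is syllable 4 (gos).
  → primary stress on syllable 4.

no: stays on 4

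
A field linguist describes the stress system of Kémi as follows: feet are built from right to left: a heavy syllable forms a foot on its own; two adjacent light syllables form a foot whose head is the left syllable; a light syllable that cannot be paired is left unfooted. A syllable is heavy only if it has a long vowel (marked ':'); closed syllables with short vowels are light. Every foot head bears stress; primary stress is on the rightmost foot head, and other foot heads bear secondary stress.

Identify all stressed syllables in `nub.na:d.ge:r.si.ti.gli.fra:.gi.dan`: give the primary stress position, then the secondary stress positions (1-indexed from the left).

Weights: 1 nub L, 2 na:d H, 3 ge:r H, 4 si L, 5 ti L, 6 gli L, 7 fra: H, 8 gi L, 9 dan L.
Parse right to left (heavy = foot alone; LL = one foot; stranded L unfooted): nub (ˈna:d) (ˈge:r) si (ˈti.gli) (ˈfra:) (ˈgi.dan).
Foot heads: 2, 3, 5, 7, 8.
Primary stress on the rightmost head = syllable 8.
Secondary stress on 2, 3, 5, 7: nub.ˌna:d.ˌge:r.si.ˌti.gli.ˌfra:.ˈgi.dan.

primary 8, secondary 2, 3, 5, 7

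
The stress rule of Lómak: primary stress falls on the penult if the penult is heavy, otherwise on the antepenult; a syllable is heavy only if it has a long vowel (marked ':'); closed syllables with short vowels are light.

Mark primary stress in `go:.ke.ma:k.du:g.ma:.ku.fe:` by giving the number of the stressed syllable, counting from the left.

Weights: 5 ma: H, 6 ku L, 7 fe: H.
The penult (syllable 6, ku) is light, so stress falls on the antepenult (syllable 5, ma:).
Primary stress: syllable 5 → go:.ke.ma:k.du:g.ˈma:.ku.fe:.

5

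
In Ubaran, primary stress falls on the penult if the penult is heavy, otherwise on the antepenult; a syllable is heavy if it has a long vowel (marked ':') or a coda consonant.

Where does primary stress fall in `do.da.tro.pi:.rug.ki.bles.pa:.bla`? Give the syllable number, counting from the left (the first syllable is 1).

8

Weights: 7 bles H, 8 pa: H, 9 bla L.
The penult (syllable 8, pa:) is heavy, so it takes stress.
Primary stress: syllable 8 → do.da.tro.pi:.rug.ki.bles.ˈpa:.bla.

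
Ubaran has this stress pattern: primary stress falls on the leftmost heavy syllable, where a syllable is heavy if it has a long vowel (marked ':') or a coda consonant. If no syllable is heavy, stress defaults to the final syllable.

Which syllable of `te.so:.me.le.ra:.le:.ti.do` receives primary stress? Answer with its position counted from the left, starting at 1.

2

Weights: 1 te L, 2 so: H, 3 me L, 4 le L, 5 ra: H, 6 le: H, 7 ti L, 8 do L.
Heavy syllables in the domain: 2, 5, 6. The leftmost is syllable 2 (so:).
Primary stress: syllable 2 → te.ˈso:.me.le.ra:.le:.ti.do.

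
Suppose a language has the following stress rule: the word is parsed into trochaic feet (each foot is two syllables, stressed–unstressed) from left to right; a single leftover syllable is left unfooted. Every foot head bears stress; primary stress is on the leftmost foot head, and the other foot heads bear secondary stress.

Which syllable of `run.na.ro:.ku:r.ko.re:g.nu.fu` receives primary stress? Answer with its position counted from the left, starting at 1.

1

Parse left to right into trochaic (ˈσσ) feet: (ˈrun.na) (ˈro:.ku:r) (ˈko.re:g) (ˈnu.fu).
Foot heads (stressed positions): 1, 3, 5, 7.
End Rule Leftmost: primary stress on the leftmost head = syllable 1.
Primary stress: syllable 1 → ˈrun.na.ro:.ku:r.ko.re:g.nu.fu.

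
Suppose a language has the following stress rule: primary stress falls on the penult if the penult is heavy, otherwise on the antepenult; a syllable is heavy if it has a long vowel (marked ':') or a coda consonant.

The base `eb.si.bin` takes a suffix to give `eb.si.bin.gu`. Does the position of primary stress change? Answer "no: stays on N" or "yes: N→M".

yes: 1→3

Base `eb.si.bin` (3 syllables):
  Weights: 1 eb H, 2 si L, 3 bin H.
  The penult (syllable 2, si) is light, so stress falls on the antepenult (syllable 1, eb).
  → primary stress on syllable 1.
Suffixed `eb.si.bin.gu` (4 syllables):
  Weights: 2 si L, 3 bin H, 4 gu L.
  The penult (syllable 3, bin) is heavy, so it takes stress.
  → primary stress on syllable 3.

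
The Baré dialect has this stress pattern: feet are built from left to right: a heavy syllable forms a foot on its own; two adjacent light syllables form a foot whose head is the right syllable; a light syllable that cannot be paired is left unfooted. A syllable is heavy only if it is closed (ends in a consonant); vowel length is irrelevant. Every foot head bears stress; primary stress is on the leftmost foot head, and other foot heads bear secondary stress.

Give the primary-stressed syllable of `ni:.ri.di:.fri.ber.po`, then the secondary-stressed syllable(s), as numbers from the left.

Weights: 1 ni: L, 2 ri L, 3 di: L, 4 fri L, 5 ber H, 6 po L.
Parse left to right (heavy = foot alone; LL = one foot; stranded L unfooted): (ni:.ˈri) (di:.ˈfri) (ˈber) po.
Foot heads: 2, 4, 5.
Primary stress on the leftmost head = syllable 2.
Secondary stress on 4, 5: ni:.ˈri.di:.ˌfri.ˌber.po.

primary 2, secondary 4, 5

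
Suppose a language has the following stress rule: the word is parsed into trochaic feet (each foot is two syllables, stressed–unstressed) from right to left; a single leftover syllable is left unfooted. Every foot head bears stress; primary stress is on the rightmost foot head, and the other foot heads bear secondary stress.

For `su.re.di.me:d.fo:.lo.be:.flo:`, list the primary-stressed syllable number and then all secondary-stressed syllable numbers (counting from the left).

primary 7, secondary 1, 3, 5

Parse right to left into trochaic (ˈσσ) feet: (ˈsu.re) (ˈdi.me:d) (ˈfo:.lo) (ˈbe:.flo:).
Foot heads (stressed positions): 1, 3, 5, 7.
End Rule Rightmost: primary stress on the rightmost head = syllable 7.
Secondary stress on 1, 3, 5: ˌsu.re.ˌdi.me:d.ˌfo:.lo.ˈbe:.flo:.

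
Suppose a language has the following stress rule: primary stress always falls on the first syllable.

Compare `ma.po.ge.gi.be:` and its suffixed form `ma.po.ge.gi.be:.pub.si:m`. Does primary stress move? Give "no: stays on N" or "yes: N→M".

Base `ma.po.ge.gi.be:` (5 syllables):
  The word has 5 syllables; the first syllable is syllable 1 (ma).
  → primary stress on syllable 1.
Suffixed `ma.po.ge.gi.be:.pub.si:m` (7 syllables):
  The word has 7 syllables; the first syllable is syllable 1 (ma).
  → primary stress on syllable 1.

no: stays on 1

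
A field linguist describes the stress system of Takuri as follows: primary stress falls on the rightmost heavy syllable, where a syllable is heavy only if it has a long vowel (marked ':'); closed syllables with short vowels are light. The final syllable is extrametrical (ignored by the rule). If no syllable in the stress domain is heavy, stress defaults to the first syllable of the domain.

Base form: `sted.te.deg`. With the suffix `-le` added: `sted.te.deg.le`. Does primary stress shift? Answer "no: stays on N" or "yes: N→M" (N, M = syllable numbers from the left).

Base `sted.te.deg` (3 syllables):
  The final syllable (3, deg) is extrametrical; the stress domain is syllables 1–2.
  Weights: 1 sted L, 2 te L.
  No heavy syllable in the domain; default to the first syllable of the domain = syllable 1.
  → primary stress on syllable 1.
Suffixed `sted.te.deg.le` (4 syllables):
  The final syllable (4, le) is extrametrical; the stress domain is syllables 1–3.
  Weights: 1 sted L, 2 te L, 3 deg L.
  No heavy syllable in the domain; default to the first syllable of the domain = syllable 1.
  → primary stress on syllable 1.

no: stays on 1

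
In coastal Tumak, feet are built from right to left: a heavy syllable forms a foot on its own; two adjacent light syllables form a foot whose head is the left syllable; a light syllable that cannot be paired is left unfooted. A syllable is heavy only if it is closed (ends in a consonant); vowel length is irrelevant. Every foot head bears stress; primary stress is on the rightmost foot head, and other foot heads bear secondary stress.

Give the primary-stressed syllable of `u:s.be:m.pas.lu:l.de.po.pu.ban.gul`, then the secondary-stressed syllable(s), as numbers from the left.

Weights: 1 u:s H, 2 be:m H, 3 pas H, 4 lu:l H, 5 de L, 6 po L, 7 pu L, 8 ban H, 9 gul H.
Parse right to left (heavy = foot alone; LL = one foot; stranded L unfooted): (ˈu:s) (ˈbe:m) (ˈpas) (ˈlu:l) de (ˈpo.pu) (ˈban) (ˈgul).
Foot heads: 1, 2, 3, 4, 6, 8, 9.
Primary stress on the rightmost head = syllable 9.
Secondary stress on 1, 2, 3, 4, 6, 8: ˌu:s.ˌbe:m.ˌpas.ˌlu:l.de.ˌpo.pu.ˌban.ˈgul.

primary 9, secondary 1, 2, 3, 4, 6, 8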